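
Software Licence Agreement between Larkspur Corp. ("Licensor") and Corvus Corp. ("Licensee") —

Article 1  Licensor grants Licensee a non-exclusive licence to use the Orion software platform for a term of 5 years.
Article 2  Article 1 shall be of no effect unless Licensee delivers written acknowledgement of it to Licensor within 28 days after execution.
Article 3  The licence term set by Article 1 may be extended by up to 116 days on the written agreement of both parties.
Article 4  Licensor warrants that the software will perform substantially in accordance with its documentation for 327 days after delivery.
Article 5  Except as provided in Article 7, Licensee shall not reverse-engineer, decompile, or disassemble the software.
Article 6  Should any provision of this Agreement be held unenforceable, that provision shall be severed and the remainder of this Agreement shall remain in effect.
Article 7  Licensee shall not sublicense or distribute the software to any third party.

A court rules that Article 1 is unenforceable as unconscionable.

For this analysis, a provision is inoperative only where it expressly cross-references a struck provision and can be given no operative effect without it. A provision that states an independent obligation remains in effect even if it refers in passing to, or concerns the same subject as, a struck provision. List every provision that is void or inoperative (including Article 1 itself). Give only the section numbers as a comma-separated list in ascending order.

Article 1 is struck. The only function of Article 2 is the acknowledgement condition for Article 1, so it cannot stand once Article 1 is removed. The whole of Article 3 is the extension of the licence term, defined by reference to Article 1, so Article 3 cannot stand once Article 1 is removed. Under the severability clause in Article 6, the remaining provisions continue in force. That leaves Article 4, Article 5, Article 6, and Article 7 in effect.

1, 2, 3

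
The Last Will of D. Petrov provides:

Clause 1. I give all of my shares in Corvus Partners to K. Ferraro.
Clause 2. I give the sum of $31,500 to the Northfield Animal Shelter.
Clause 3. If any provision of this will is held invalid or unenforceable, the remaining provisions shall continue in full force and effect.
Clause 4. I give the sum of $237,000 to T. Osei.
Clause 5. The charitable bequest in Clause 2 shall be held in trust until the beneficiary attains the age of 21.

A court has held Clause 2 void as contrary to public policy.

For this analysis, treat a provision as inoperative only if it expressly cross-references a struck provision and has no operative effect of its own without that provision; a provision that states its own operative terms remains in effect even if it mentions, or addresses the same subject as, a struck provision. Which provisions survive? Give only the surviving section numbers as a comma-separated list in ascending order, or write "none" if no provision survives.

1, 3, 4

Clause 2 is struck. The only function of Clause 5 is the trust for Clause 2, so it cannot stand once Clause 2 is removed. Clause 3 is a severability clause and preserves every provision that can still be given independent effect. That leaves Clause 1, Clause 3, and Clause 4 in effect.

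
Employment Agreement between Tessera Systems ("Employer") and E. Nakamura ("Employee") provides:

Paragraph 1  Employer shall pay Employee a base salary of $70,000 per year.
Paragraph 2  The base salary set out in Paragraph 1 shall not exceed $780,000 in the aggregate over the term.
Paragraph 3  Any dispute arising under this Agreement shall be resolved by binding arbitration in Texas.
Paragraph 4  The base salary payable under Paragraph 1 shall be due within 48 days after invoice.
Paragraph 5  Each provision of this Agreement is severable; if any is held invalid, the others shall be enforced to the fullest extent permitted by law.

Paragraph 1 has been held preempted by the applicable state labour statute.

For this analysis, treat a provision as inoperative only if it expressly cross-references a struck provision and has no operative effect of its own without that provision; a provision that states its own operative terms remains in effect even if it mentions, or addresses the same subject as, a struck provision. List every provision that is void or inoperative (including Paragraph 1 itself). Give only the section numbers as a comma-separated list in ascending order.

Paragraph 1 is struck. The whole of Paragraph 2 is the aggregate cap on the base salary, defined by reference to Paragraph 1, so Paragraph 2 cannot stand once Paragraph 1 is removed. Paragraph 4 does nothing except set the payment deadline for the base salary by reference to Paragraph 1; with Paragraph 1 gone it has no independent effect and is inoperative. Paragraph 5 is a severability clause and preserves every provision that can still be given independent effect. The provisions still in force are Paragraph 3 and Paragraph 5.

1, 2, 4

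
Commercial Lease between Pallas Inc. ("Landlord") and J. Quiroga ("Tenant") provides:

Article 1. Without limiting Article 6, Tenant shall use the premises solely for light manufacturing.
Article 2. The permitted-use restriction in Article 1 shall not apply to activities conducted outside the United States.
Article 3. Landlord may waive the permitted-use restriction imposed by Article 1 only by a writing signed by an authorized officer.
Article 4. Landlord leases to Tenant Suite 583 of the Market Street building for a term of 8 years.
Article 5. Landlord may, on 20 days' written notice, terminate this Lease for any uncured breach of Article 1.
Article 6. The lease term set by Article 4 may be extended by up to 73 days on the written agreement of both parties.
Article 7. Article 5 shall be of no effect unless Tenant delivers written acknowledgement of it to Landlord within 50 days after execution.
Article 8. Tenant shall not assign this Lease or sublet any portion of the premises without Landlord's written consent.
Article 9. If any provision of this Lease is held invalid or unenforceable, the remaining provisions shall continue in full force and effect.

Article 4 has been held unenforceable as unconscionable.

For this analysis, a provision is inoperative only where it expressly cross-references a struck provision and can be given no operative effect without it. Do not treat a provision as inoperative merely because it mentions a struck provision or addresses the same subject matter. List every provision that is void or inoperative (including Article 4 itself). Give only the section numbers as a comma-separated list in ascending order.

Article 4 is struck. Article 6 has no operative effect of its own apart from Article 4 and is therefore inoperative. Although Article 1 refers to Article 6, its operative terms do not depend on Article 6, so it remains in effect. Under the severability clause in Article 9, the remaining provisions continue in force. The provisions still in force are Article 1, Article 2, Article 3, Article 5, Article 7, Article 8, and Article 9.

4, 6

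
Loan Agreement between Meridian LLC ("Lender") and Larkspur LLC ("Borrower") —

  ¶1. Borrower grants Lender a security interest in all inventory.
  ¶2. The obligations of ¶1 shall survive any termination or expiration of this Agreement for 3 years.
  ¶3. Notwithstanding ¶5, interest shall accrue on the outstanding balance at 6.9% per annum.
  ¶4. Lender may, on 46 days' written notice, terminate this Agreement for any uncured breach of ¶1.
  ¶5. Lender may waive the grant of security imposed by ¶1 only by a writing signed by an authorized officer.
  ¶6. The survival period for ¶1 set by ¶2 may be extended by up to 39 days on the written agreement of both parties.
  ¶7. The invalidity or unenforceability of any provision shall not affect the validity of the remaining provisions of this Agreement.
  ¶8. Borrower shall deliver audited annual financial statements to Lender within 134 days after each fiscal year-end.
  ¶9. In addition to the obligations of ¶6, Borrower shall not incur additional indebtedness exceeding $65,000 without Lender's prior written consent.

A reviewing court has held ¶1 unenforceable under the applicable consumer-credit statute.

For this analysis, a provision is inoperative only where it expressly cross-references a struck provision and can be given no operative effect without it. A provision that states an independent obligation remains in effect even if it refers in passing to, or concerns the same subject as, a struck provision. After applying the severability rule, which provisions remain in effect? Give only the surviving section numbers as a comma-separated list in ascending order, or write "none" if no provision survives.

3, 7, 8, 9

¶1 is struck. The only function of ¶2 is the survival period for ¶1, so it cannot stand once ¶1 is removed. ¶4 has no operative effect of its own apart from ¶1 and is therefore inoperative. ¶5 has no operative effect of its own apart from ¶1 and is therefore inoperative. ¶6 has no operative effect of its own apart from ¶2 and is therefore inoperative. Although ¶9 refers to ¶6, its operative terms do not depend on ¶6, so it remains in effect. ¶3 mentions ¶5 but its own obligation stands independently of ¶5, so ¶3 is not affected. ¶7 is a severability clause and preserves every provision that can still be given independent effect. ¶3, ¶7, ¶8, and ¶9 remain in effect.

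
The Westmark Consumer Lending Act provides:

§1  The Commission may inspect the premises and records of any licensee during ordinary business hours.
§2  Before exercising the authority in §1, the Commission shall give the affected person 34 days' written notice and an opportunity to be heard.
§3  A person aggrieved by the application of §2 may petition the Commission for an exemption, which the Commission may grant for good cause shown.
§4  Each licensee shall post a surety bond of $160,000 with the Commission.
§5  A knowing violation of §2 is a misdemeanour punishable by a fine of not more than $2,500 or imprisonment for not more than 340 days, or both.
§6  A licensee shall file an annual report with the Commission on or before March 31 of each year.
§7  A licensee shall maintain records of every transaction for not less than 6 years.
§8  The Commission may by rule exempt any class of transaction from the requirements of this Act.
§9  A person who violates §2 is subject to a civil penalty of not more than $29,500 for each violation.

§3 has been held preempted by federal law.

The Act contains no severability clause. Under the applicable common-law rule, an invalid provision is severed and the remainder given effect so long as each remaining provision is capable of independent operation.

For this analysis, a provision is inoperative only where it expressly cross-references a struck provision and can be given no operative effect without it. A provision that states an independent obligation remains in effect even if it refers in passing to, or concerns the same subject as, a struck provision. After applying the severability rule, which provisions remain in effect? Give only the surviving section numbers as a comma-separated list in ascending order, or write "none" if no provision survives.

1, 2, 4, 5, 6, 7, 8, 9

§3 is struck. No other provision's operative terms depend on §3. With no severability clause, the stated default rule severs what cannot stand and enforces each remaining provision that can operate on its own. That leaves §1, §2, §4, §5, §6, §7, §8, and §9 in effect.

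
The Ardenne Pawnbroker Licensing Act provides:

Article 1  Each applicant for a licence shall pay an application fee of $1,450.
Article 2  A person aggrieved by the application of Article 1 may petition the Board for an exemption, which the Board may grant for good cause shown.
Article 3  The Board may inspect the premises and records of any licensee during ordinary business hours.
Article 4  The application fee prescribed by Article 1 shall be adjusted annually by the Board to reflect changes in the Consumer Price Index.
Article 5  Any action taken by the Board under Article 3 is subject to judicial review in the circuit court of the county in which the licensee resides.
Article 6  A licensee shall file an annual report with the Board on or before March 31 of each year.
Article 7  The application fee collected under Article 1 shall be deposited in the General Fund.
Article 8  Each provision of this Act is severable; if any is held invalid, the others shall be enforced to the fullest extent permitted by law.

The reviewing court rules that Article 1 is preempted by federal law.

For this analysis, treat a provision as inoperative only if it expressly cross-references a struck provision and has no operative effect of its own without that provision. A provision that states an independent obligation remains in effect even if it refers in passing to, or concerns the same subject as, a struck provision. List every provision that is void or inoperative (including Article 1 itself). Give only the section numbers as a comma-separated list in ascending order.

Article 1 is struck. Article 2 merely fixes the exemption procedure for Article 1; with Article 1 gone it has nothing to operate on and falls away. Article 4 does nothing except set the indexation of the application fee by reference to Article 1; with Article 1 gone it has no independent effect and is inoperative. Article 7 has no operative effect of its own apart from Article 1 and is therefore inoperative. Under the severability clause in Article 8, the remaining provisions continue in force. Article 3, Article 5, Article 6, and Article 8 remain in effect.

1, 2, 4, 7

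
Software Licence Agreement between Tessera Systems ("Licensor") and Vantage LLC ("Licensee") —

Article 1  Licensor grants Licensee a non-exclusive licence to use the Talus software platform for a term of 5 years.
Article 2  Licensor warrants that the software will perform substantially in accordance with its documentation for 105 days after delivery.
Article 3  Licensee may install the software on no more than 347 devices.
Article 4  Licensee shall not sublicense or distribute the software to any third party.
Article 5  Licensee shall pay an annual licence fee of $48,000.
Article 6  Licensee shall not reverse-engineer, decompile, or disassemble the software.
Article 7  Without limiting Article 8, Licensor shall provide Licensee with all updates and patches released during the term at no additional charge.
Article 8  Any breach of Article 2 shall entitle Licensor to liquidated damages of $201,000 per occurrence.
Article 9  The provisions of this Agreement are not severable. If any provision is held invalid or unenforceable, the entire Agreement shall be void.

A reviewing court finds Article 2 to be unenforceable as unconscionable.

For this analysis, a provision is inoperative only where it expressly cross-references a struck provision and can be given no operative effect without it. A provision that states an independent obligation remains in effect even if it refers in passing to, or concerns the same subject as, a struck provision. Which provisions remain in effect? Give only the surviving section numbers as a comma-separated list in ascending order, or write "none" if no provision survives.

none

Article 2 is struck. Article 8 has no operative effect of its own apart from Article 2 and is therefore inoperative. Article 9 provides that the Agreement is not severable, so the invalidity of any one provision voids the entire Agreement. No provision of the Agreement survives.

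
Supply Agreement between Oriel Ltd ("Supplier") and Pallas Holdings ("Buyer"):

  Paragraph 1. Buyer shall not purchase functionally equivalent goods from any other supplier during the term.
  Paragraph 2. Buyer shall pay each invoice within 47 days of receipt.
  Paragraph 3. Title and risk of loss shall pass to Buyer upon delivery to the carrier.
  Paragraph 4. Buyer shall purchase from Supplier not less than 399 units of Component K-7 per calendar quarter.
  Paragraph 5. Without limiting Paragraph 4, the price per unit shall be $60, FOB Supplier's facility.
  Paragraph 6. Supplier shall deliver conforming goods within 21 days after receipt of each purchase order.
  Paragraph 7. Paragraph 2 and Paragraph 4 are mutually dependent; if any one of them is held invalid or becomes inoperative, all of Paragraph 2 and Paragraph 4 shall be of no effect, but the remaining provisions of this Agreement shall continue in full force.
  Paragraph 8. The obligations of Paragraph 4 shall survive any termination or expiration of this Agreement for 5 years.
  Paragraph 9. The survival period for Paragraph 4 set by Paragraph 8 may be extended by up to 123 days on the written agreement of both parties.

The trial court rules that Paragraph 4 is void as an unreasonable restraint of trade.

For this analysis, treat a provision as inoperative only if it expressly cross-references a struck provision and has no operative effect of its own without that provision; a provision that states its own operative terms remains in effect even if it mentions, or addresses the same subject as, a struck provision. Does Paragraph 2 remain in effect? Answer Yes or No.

Paragraph 4 is struck. Paragraph 8 has no operative effect of its own apart from Paragraph 4 and is therefore inoperative. Paragraph 9 operates only by reference to Paragraph 8, so it falls with Paragraph 8. Paragraph 5 mentions Paragraph 4 but its own obligation stands independently of Paragraph 4, so Paragraph 5 is not affected. Paragraph 7 declares Paragraph 2 and Paragraph 4 mutually dependent; since one of them has fallen, all of them are of no effect. That brings down Paragraph 2 as well. The remainder continues in force under Paragraph 7. The provisions still in force are Paragraph 1, Paragraph 3, Paragraph 5, Paragraph 6, and Paragraph 7. Paragraph 2 is among the inoperative provisions, so the answer is no.

No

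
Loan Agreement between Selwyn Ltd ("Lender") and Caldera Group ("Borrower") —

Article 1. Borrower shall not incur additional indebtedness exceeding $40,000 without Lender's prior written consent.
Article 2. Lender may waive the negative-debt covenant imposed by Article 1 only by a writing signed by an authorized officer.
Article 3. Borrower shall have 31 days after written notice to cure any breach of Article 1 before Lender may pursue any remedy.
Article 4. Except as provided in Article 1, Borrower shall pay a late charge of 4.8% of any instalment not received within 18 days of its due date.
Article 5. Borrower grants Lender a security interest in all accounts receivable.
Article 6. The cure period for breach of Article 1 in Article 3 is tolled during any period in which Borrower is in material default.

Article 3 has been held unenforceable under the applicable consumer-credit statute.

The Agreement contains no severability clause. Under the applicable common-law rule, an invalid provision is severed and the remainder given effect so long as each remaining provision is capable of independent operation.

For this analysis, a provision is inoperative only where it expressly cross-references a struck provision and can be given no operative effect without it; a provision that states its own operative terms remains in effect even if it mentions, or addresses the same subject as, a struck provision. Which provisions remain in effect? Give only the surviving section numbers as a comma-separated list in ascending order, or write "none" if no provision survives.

Article 3 is struck. Article 6 has no operative effect of its own apart from Article 3 and is therefore inoperative. Under the stated default rule, only provisions that cannot operate independently fall away; the rest are enforced. Article 1, Article 2, Article 4, and Article 5 remain in effect.

1, 2, 4, 5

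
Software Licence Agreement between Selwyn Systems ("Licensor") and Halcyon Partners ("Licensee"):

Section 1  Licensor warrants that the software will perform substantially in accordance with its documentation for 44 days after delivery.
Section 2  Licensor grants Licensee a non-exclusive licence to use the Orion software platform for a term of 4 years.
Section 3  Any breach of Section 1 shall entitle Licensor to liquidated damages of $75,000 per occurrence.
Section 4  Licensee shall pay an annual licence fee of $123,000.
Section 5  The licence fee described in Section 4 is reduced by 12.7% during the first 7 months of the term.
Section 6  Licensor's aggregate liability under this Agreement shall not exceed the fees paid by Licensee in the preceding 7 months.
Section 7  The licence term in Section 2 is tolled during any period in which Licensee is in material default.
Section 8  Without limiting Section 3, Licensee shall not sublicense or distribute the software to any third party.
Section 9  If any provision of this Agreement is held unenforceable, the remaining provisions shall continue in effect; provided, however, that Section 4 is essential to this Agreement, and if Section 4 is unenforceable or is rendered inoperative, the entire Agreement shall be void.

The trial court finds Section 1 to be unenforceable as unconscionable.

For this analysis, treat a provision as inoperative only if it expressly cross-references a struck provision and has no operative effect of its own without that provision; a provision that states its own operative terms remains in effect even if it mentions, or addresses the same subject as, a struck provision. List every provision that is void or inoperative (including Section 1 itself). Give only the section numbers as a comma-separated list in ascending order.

1, 3

Section 1 is struck. Section 3 operates only by reference to Section 1, so it falls with Section 1. Section 8 mentions Section 3 but its own obligation stands independently of Section 3, so Section 8 is not affected. Section 9 makes Section 4 an essential term, but Section 4 is unaffected, so the severability proviso in Section 9 preserves the remaining provisions. Section 2, Section 4, Section 5, Section 6, Section 7, Section 8, and Section 9 remain in effect.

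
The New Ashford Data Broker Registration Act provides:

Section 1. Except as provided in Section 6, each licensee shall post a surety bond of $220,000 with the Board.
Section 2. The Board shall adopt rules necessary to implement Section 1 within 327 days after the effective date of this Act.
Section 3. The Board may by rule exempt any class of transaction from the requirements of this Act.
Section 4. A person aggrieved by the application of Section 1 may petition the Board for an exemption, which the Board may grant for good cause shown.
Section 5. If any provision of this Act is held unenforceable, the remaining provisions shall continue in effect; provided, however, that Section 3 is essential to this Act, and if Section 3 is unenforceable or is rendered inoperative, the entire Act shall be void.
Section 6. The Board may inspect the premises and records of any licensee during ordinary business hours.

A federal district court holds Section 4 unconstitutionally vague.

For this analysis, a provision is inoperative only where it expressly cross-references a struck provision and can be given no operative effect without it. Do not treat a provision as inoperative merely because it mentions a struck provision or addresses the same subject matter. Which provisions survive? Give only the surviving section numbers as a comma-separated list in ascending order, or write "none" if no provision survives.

Section 4 is struck. Nothing else in the Act is defined by reference to Section 4. Section 5 makes Section 3 an essential term, but Section 3 is unaffected, so the severability proviso in Section 5 preserves the remaining provisions. That leaves Section 1, Section 2, Section 3, Section 5, and Section 6 in effect.

1, 2, 3, 5, 6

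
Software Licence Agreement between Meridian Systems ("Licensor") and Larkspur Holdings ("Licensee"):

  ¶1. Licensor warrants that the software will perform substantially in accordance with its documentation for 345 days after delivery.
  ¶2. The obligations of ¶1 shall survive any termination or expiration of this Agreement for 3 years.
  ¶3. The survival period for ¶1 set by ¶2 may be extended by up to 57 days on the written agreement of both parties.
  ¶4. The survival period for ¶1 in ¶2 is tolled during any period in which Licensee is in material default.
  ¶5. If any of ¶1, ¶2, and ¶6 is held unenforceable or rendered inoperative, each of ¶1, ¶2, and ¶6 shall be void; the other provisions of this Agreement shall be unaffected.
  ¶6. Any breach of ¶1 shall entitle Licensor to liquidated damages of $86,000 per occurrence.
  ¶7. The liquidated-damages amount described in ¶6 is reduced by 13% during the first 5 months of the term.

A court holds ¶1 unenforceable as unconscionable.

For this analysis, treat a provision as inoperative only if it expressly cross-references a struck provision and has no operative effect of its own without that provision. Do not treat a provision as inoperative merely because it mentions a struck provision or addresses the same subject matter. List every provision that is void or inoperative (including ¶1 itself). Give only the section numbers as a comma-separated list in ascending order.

1, 2, 3, 4, 6, 7

¶1 is struck. The only function of ¶2 is the survival period for ¶1, so it cannot stand once ¶1 is removed. ¶6 operates only by reference to ¶1, so it falls with ¶1. ¶3 operates only by reference to ¶2, so it falls with ¶2. ¶4 does nothing except set the tolling of the survival period for ¶1 by reference to ¶2; with ¶2 gone it has no independent effect and is inoperative. ¶7 does nothing except set the introductory reduction to the liquidated-damages amount by reference to ¶6; with ¶6 gone it has no independent effect and is inoperative. ¶5 declares ¶1, ¶2, and ¶6 mutually dependent; since one of them has fallen, all of them are of no effect. The remainder continues in force under ¶5. Only ¶5 remains in effect.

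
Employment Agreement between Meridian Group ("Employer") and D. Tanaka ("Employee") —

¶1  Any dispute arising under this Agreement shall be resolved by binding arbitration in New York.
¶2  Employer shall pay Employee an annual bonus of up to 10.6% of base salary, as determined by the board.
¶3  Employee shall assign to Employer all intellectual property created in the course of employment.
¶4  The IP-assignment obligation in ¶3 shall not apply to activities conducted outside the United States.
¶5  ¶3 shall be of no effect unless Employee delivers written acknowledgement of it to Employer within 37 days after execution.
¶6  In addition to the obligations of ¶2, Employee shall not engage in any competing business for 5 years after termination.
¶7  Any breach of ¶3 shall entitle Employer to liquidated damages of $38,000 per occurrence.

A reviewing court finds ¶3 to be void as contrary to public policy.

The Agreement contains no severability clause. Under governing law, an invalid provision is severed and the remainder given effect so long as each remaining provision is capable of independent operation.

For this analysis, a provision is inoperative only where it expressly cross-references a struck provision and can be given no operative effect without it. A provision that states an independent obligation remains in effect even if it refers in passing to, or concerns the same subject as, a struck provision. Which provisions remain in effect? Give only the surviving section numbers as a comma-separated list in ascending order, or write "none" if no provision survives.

1, 2, 6

¶3 is struck. ¶4 operates only by reference to ¶3, so it falls with ¶3. ¶5 has no operative effect of its own apart from ¶3 and is therefore inoperative. ¶7 does nothing except set the liquidated-damages amount by reference to ¶3; with ¶3 gone it has no independent effect and is inoperative. With no severability clause, the stated default rule severs what cannot stand and enforces each remaining provision that can operate on its own. ¶1, ¶2, and ¶6 remain in effect.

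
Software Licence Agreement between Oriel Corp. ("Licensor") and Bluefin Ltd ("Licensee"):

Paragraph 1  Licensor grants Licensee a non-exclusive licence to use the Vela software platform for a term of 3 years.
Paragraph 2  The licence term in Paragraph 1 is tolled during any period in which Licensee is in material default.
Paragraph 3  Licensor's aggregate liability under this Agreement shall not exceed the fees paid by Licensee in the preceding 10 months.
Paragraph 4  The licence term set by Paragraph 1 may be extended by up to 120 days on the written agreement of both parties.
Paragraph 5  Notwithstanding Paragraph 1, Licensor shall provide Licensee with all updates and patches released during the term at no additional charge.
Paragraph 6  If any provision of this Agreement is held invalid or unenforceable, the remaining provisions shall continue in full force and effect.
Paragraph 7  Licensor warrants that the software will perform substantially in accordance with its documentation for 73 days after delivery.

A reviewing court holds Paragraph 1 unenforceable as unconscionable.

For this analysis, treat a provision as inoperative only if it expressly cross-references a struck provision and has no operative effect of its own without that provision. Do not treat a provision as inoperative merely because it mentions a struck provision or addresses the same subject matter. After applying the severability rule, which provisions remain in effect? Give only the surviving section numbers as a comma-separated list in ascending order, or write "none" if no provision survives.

Paragraph 1 is struck. Paragraph 2 operates only by reference to Paragraph 1, so it falls with Paragraph 1. Paragraph 4 operates only by reference to Paragraph 1, so it falls with Paragraph 1. Paragraph 5 mentions Paragraph 1 but its own obligation stands independently of Paragraph 1, so Paragraph 5 is not affected. Paragraph 6 is a severability clause and preserves every provision that can still be given independent effect. Paragraph 3, Paragraph 5, Paragraph 6, and Paragraph 7 remain in effect.

3, 5, 6, 7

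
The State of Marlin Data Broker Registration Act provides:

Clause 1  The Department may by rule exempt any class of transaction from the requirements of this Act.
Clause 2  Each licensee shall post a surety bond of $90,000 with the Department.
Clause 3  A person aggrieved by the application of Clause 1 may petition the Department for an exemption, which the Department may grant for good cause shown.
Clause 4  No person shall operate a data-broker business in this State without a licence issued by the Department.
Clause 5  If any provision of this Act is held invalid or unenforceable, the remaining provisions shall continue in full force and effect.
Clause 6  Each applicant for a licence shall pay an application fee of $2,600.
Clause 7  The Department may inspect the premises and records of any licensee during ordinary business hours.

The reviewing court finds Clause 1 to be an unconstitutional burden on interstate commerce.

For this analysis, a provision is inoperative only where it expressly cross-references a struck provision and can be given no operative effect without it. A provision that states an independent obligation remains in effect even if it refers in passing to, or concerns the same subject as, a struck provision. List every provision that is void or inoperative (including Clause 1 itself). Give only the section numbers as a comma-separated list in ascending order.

1, 3

Clause 1 is struck. Clause 3 operates only by reference to Clause 1, so it falls with Clause 1. Clause 5 is a severability clause and preserves every provision that can still be given independent effect. Clause 2, Clause 4, Clause 5, Clause 6, and Clause 7 remain in effect.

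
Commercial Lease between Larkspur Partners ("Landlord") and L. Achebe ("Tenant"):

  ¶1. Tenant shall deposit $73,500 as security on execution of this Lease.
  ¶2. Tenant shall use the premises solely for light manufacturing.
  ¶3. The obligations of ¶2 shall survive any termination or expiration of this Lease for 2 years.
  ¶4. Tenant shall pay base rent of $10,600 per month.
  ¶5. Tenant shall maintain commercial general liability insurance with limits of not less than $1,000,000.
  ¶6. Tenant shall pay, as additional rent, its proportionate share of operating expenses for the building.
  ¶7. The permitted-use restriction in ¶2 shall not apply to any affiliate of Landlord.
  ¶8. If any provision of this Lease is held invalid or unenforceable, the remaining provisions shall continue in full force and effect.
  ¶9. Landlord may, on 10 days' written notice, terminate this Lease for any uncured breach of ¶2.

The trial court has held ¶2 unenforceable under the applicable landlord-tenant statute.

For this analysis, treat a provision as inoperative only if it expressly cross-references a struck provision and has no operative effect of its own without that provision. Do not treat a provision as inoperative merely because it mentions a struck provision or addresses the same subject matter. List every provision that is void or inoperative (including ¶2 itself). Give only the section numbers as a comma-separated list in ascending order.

2, 3, 7, 9

¶2 is struck. The only function of ¶3 is the survival period for ¶2, so it cannot stand once ¶2 is removed. ¶7 operates only by reference to ¶2, so it falls with ¶2. ¶9 merely fixes the termination right for breach of ¶2; with ¶2 gone it has nothing to operate on and falls away. ¶8 is a severability clause and preserves every provision that can still be given independent effect. ¶1, ¶4, ¶5, ¶6, and ¶8 remain in effect.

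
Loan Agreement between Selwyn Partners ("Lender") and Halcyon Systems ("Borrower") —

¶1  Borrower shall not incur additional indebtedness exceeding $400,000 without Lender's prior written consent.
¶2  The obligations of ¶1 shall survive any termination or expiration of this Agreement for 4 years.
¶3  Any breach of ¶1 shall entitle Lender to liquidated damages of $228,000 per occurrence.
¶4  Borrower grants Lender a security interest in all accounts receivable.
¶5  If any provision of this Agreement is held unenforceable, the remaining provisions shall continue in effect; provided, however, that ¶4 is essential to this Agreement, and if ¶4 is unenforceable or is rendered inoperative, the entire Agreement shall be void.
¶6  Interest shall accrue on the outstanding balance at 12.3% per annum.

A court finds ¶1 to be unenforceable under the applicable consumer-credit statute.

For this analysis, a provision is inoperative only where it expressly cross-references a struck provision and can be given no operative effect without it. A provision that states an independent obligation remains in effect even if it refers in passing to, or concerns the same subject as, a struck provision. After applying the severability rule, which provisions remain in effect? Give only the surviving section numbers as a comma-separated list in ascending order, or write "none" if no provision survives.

¶1 is struck. ¶2 operates only by reference to ¶1, so it falls with ¶1. The whole of ¶3 is the liquidated-damages amount, defined by reference to ¶1, so ¶3 cannot stand once ¶1 is removed. ¶5 makes ¶4 an essential term, but ¶4 is unaffected, so the severability proviso in ¶5 preserves the remaining provisions. That leaves ¶4, ¶5, and ¶6 in effect.

4, 5, 6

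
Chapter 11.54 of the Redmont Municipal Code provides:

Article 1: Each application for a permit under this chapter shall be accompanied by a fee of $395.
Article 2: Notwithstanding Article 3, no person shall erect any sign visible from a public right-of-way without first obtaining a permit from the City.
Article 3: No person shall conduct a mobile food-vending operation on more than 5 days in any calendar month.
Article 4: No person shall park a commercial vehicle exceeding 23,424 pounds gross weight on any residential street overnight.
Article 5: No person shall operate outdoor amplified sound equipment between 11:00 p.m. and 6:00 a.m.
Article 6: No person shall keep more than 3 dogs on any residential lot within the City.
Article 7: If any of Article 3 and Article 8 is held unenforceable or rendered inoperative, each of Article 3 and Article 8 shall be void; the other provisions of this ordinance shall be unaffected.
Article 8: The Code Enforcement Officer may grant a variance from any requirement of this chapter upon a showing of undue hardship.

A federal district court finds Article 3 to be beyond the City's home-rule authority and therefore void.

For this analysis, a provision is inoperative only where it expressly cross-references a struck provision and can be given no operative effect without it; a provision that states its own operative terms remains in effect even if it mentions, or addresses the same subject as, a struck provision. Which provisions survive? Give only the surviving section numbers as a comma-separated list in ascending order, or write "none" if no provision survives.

1, 2, 4, 5, 6, 7

Article 3 is struck. Article 2 mentions Article 3 but its own obligation stands independently of Article 3, so Article 2 is not affected. No other provision's operative terms depend on Article 3. Article 7 declares Article 3 and Article 8 mutually dependent; since one of them has fallen, all of them are of no effect. That brings down Article 8 as well. The remainder continues in force under Article 7. That leaves Article 1, Article 2, Article 4, Article 5, Article 6, and Article 7 in effect.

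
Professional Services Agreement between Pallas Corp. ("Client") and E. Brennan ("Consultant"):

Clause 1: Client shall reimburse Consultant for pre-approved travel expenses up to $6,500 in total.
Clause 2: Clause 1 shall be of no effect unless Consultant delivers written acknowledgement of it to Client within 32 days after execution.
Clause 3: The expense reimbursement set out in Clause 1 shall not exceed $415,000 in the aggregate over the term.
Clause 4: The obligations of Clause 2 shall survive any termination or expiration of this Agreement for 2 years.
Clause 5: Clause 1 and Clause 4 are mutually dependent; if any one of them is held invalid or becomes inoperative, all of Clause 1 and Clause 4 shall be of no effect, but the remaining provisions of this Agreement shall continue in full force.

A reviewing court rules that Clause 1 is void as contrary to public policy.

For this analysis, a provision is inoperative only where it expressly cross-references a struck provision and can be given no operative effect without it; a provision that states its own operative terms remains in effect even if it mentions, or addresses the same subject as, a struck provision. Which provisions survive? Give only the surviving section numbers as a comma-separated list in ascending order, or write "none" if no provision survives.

5

Clause 1 is struck. Clause 2 operates only by reference to Clause 1, so it falls with Clause 1. The whole of Clause 3 is the aggregate cap on the expense reimbursement, defined by reference to Clause 1, so Clause 3 cannot stand once Clause 1 is removed. Clause 4 has no operative effect of its own apart from Clause 2 and is therefore inoperative. Clause 5 declares Clause 1 and Clause 4 mutually dependent; since one of them has fallen, all of them are of no effect. The remainder continues in force under Clause 5. Only Clause 5 remains in effect.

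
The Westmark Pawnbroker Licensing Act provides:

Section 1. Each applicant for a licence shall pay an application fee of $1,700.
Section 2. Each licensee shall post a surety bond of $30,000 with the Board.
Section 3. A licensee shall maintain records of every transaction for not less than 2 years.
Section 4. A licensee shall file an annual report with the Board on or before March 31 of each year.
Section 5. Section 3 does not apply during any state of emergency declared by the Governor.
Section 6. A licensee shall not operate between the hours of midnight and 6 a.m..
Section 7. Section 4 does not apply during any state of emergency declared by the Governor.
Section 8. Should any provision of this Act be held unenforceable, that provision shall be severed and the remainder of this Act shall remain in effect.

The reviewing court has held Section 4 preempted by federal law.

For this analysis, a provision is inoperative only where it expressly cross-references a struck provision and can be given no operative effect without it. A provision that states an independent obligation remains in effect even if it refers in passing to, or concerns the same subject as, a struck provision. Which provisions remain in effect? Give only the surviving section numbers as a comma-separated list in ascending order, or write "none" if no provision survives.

1, 2, 3, 5, 6, 8

Section 4 is struck. Section 7 operates only by reference to Section 4, so it falls with Section 4. Under the severability clause in Section 8, the remaining provisions continue in force. Section 1, Section 2, Section 3, Section 5, Section 6, and Section 8 remain in effect.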